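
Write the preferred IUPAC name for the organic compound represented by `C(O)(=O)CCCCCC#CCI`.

9-iodonon-7-ynoic acid

Counting along the main chain through the –COOH group and the multiple bond gives 9 carbons: the parent is nonane.
The principal characteristic group is a carboxylic acid (terminal –COOH), named with the suffix -oic acid.
There is one C≡C triple bond, indicated by the ending -yne.
Choose the numbering such that the carboxylic acid carbon is C-1 by definition.
With this numbering: the triple bond between C-7 and C-8; an iodo group at C-9.
Putting it together: 9-iodonon-7-ynoic acid.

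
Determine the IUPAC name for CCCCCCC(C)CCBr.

The longest continuous carbon chain has 9 atoms, so the parent hydride is nonane.
Number the chain so that the substituent locant set {1,3} is lower than {7,9} at the first point of difference.
That gives a bromo group at C-1; a methyl group at C-3.
Prefixes are listed alphabetically: bromo, methyl.
Assembling the pieces gives 1-bromo-3-methylnonane.

1-bromo-3-methylnonane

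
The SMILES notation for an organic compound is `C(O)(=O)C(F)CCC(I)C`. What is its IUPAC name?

2-fluoro-5-iodohexanoic acid

Counting along the main chain through the –COOH group gives 6 carbons: the parent is hexane.
The principal characteristic group is a carboxylic acid (terminal –COOH), named with the suffix -oic acid.
The numbering direction is chosen so that the carboxylic acid carbon is C-1 by definition.
This places a fluoro group at C-2; an iodo group at C-5.
The substituents are ordered alphabetically, ignoring any di-/tri- multipliers.
The name is 2-fluoro-5-iodohexanoic acid.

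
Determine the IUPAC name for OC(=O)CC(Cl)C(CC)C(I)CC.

3-chloro-4-ethyl-5-iodoheptanoic acid

The longest carbon chain that includes the –COOH group has 7 carbons, so the parent hydride is heptane.
The principal characteristic group is a carboxylic acid (terminal –COOH), named with the suffix -oic acid.
Choose the numbering such that the carboxylic acid carbon is C-1 by definition.
This places a chloro group at C-3; an ethyl group at C-4; an iodo group at C-5.
The substituents are ordered alphabetically, ignoring any di-/tri- multipliers.
The name is 3-chloro-4-ethyl-5-iodoheptanoic acid.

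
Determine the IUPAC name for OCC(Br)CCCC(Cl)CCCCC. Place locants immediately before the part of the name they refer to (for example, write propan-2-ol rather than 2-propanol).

2-bromo-6-chloroundecan-1-ol

The longest chain bearing the –OH group is 11 carbons long (undecane).
The highest-priority functional group is an alcohol (–OH), so the name ends in -ol.
Number the chain so that numbering from this end puts the hydroxyl group at C-1 rather than C-11.
With this numbering: the hydroxyl at C-1; a bromo group at C-2; a chloro group at C-6.
Prefixes are listed alphabetically: bromo, chloro.
Assembling the pieces gives 2-bromo-6-chloroundecan-1-ol.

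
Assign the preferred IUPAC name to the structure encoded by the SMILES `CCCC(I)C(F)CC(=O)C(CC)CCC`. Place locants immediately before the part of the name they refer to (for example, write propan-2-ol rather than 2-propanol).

4-ethyl-7-fluoro-8-iodoundecan-5-one

The longest chain bearing the carbonyl is 11 carbons long (undecane).
The principal characteristic group is a ketone (C=O on an internal carbon), named with the suffix -one.
The numbering direction is chosen so that numbering from this end puts the carbonyl group at C-5 rather than C-7.
That gives the carbonyl at C-5; an ethyl group at C-4; a fluoro group at C-7; an iodo group at C-8.
The substituents are ordered alphabetically, ignoring any di-/tri- multipliers.
Assembling the pieces gives 4-ethyl-7-fluoro-8-iodoundecan-5-one.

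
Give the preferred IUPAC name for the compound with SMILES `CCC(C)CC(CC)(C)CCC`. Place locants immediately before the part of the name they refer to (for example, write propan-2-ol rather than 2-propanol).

5-ethyl-3,5-dimethyloctane

The longest carbon chain is 8 atoms: the parent is octane.
The numbering direction is chosen so that the substituent locant set {3,5,5} is lower than {4,4,6} at the first point of difference.
This places an ethyl group at C-5; methyl groups at C-3 and C-5.
Prefixes are listed alphabetically: ethyl, methyl.
Putting it together: 5-ethyl-3,5-dimethyloctane.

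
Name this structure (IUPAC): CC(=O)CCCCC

The longest chain bearing the carbonyl is 7 carbons long (heptane).
A ketone (C=O on an internal carbon) is the principal characteristic group, giving the suffix -one.
The numbering direction is chosen so that numbering from this end puts the carbonyl group at C-2 rather than C-6.
That gives the carbonyl at C-2.
Putting it together: heptan-2-one.

heptan-2-one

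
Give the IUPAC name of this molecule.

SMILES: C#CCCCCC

The longest chain bearing the multiple bond is 7 carbons long (heptane).
The chain contains a C≡C triple bond, so the unsaturation ending is -yne.
Number the chain so that numbering from this end puts the triple bond at C-1 rather than C-6.
That gives the triple bond between C-1 and C-2.
The name is hept-1-yne.

hept-1-yne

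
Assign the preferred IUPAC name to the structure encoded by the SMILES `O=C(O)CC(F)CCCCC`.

Counting along the main chain through the –COOH group gives 8 carbons: the parent is octane.
A carboxylic acid (terminal –COOH) is the principal characteristic group, giving the suffix -oic acid.
Choose the numbering such that the carboxylic acid carbon is C-1 by definition.
This places a fluoro group at C-3.
The name is 3-fluorooctanoic acid.

3-fluorooctanoic acid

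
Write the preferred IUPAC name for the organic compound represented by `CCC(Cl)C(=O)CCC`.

3-chloroheptan-4-one

The longest chain bearing the carbonyl is 7 carbons long (heptane).
A ketone (C=O on an internal carbon) is the principal characteristic group, giving the suffix -one.
The numbering direction is chosen so that the substituent locant set {3} is lower than {5} at the first point of difference.
With this numbering: the carbonyl at C-4; a chloro group at C-3.
Assembling the pieces gives 3-chloroheptan-4-one.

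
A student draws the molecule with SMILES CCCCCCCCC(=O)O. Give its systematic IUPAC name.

nonanoic acid

Counting along the main chain through the –COOH group gives 9 carbons: the parent is nonane.
A carboxylic acid (terminal –COOH) is the principal characteristic group, giving the suffix -oic acid.
Number the chain so that the carboxylic acid carbon is C-1 by definition.
The name is nonanoic acid.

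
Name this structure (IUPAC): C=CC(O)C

Counting along the main chain through the –OH group and the multiple bond gives 4 carbons: the parent is butane.
An alcohol (–OH) is the principal characteristic group, giving the suffix -ol.
The chain contains a C=C double bond, so the unsaturation ending is -ene.
The numbering direction is chosen so that numbering from this end puts the hydroxyl group at C-2 rather than C-3.
With this numbering: the hydroxyl at C-2; the double bond between C-3 and C-4.
Putting it together: but-3-en-2-ol.

but-3-en-2-ol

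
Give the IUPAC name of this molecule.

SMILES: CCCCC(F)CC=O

The longest chain bearing the –CHO group is 7 carbons long (heptane).
The principal characteristic group is an aldehyde (terminal –CHO), named with the suffix -al.
The numbering direction is chosen so that the aldehyde carbon is C-1 by definition.
This places a fluoro group at C-3.
Putting it together: 3-fluoroheptanal.

3-fluoroheptanal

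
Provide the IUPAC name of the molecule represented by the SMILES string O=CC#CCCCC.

hept-2-ynal

The longest chain bearing the –CHO group and the multiple bond is 7 carbons long (heptane).
The principal characteristic group is an aldehyde (terminal –CHO), named with the suffix -al.
There is one C≡C triple bond, indicated by the ending -yne.
Number the chain so that the aldehyde carbon is C-1 by definition.
That gives the triple bond between C-2 and C-3.
The name is hept-2-ynal.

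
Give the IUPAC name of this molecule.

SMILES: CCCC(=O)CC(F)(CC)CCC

The longest carbon chain that includes the carbonyl has 9 carbons, so the parent hydride is nonane.
The principal characteristic group is a ketone (C=O on an internal carbon), named with the suffix -one.
Choose the numbering such that numbering from this end puts the carbonyl group at C-4 rather than C-6.
This places the carbonyl at C-4; an ethyl group at C-6; a fluoro group at C-6.
The substituents are ordered alphabetically, ignoring any di-/tri- multipliers.
Putting it together: 6-ethyl-6-fluorononan-4-one.

6-ethyl-6-fluorononan-4-one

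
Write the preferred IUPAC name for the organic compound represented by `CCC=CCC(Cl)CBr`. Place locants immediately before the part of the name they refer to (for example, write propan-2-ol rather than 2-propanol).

The longest chain bearing the multiple bond is 7 carbons long (heptane).
The chain contains a C=C double bond, so the unsaturation ending is -ene.
The numbering direction is chosen so that numbering from this end puts the double bond at C-3 rather than C-4.
That gives the double bond between C-3 and C-4; a bromo group at C-7; a chloro group at C-6.
Prefixes are listed alphabetically: bromo, chloro.
Putting it together: 7-bromo-6-chlorohept-3-ene.

7-bromo-6-chlorohept-3-ene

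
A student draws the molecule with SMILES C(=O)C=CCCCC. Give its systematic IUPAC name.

hept-2-enal

The longest carbon chain that includes the –CHO group and the multiple bond has 7 carbons, so the parent hydride is heptane.
The principal characteristic group is an aldehyde (terminal –CHO), named with the suffix -al.
A C=C double bond in the chain gives the infix -ene-.
Choose the numbering such that the aldehyde carbon is C-1 by definition.
This places the double bond between C-2 and C-3.
The name is hept-2-enal.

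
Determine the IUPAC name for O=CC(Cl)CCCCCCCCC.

Counting along the main chain through the –CHO group gives 11 carbons: the parent is undecane.
The principal characteristic group is an aldehyde (terminal –CHO), named with the suffix -al.
Number the chain so that the aldehyde carbon is C-1 by definition.
With this numbering: a chloro group at C-2.
Putting it together: 2-chloroundecanal.

2-chloroundecanal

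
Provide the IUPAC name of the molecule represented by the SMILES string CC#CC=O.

The longest carbon chain that includes the –CHO group and the multiple bond has 4 carbons, so the parent hydride is butane.
An aldehyde (terminal –CHO) is the principal characteristic group, giving the suffix -al.
The chain contains a C≡C triple bond, so the unsaturation ending is -yne.
Choose the numbering such that the aldehyde carbon is C-1 by definition.
This places the triple bond between C-2 and C-3.
Putting it together: but-2-ynal.

but-2-ynal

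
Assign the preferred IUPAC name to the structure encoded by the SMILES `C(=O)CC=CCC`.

The longest chain bearing the –CHO group and the multiple bond is 6 carbons long (hexane).
The principal characteristic group is an aldehyde (terminal –CHO), named with the suffix -al.
There is one C=C double bond, indicated by the ending -ene.
Choose the numbering such that the aldehyde carbon is C-1 by definition.
With this numbering: the double bond between C-3 and C-4.
The name is hex-3-enal.

hex-3-enal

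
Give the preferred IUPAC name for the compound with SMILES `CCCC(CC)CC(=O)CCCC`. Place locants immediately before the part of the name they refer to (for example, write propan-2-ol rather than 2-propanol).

7-ethyldecan-5-one

The longest chain bearing the carbonyl is 10 carbons long (decane).
The principal characteristic group is a ketone (C=O on an internal carbon), named with the suffix -one.
Number the chain so that numbering from this end puts the carbonyl group at C-5 rather than C-6.
With this numbering: the carbonyl at C-5; an ethyl group at C-7.
Putting it together: 7-ethyldecan-5-one.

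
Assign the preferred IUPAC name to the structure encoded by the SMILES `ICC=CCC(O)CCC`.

8-iodooct-6-en-4-ol

Counting along the main chain through the –OH group and the multiple bond gives 8 carbons: the parent is octane.
An alcohol (–OH) is the principal characteristic group, giving the suffix -ol.
There is one C=C double bond, indicated by the ending -ene.
The numbering direction is chosen so that numbering from this end puts the hydroxyl group at C-4 rather than C-5.
With this numbering: the hydroxyl at C-4; the double bond between C-6 and C-7; an iodo group at C-8.
The name is 8-iodooct-6-en-4-ol.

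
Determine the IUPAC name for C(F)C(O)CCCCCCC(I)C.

1-fluoro-9-iododecan-2-ol

Counting along the main chain through the –OH group gives 10 carbons: the parent is decane.
An alcohol (–OH) is the principal characteristic group, giving the suffix -ol.
The numbering direction is chosen so that numbering from this end puts the hydroxyl group at C-2 rather than C-9.
With this numbering: the hydroxyl at C-2; a fluoro group at C-1; an iodo group at C-9.
Substituent prefixes are cited in alphabetical order (multiplying prefixes like di-/tri- are ignored for ordering).
Putting it together: 1-fluoro-9-iododecan-2-ol.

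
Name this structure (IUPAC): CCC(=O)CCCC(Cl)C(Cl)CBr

9-bromo-7,8-dichlorononan-3-one

The longest carbon chain that includes the carbonyl has 9 carbons, so the parent hydride is nonane.
The principal characteristic group is a ketone (C=O on an internal carbon), named with the suffix -one.
The numbering direction is chosen so that numbering from this end puts the carbonyl group at C-3 rather than C-7.
That gives the carbonyl at C-3; a bromo group at C-9; chloro groups at C-7 and C-8.
Substituent prefixes are cited in alphabetical order (multiplying prefixes like di-/tri- are ignored for ordering).
Assembling the pieces gives 9-bromo-7,8-dichlorononan-3-one.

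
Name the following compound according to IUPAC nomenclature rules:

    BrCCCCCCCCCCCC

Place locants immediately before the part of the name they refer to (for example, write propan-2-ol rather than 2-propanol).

The parent chain contains 12 carbons (dodecane).
Choose the numbering such that the substituent locant set {1} is lower than {12} at the first point of difference.
That gives a bromo group at C-1.
The name is 1-bromododecane.

1-bromododecane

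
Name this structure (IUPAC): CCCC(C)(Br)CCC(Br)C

The longest carbon chain is 8 atoms: the parent is octane.
The numbering direction is chosen so that the substituent locant set {2,5,5} is lower than {4,4,7} at the first point of difference.
That gives bromo groups at C-2 and C-5; a methyl group at C-5.
Substituent prefixes are cited in alphabetical order (multiplying prefixes like di-/tri- are ignored for ordering).
The name is 2,5-dibromo-5-methyloctane.

2,5-dibromo-5-methyloctane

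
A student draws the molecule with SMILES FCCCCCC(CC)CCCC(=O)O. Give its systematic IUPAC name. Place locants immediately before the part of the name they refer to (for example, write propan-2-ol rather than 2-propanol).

5-ethyl-10-fluorodecanoic acid

The longest carbon chain that includes the –COOH group has 10 carbons, so the parent hydride is decane.
A carboxylic acid (terminal –COOH) is the principal characteristic group, giving the suffix -oic acid.
The numbering direction is chosen so that the carboxylic acid carbon is C-1 by definition.
That gives an ethyl group at C-5; a fluoro group at C-10.
The substituents are ordered alphabetically, ignoring any di-/tri- multipliers.
Assembling the pieces gives 5-ethyl-10-fluorodecanoic acid.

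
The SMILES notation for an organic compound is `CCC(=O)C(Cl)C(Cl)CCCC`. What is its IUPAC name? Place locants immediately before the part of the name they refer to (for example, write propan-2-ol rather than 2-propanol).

4,5-dichlorononan-3-one

The longest chain bearing the carbonyl is 9 carbons long (nonane).
A ketone (C=O on an internal carbon) is the principal characteristic group, giving the suffix -one.
Choose the numbering such that numbering from this end puts the carbonyl group at C-3 rather than C-7.
This places the carbonyl at C-3; chloro groups at C-4 and C-5.
The name is 4,5-dichlorononan-3-one.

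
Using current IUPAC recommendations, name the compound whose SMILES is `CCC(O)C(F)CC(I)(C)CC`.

Counting along the main chain through the –OH group gives 8 carbons: the parent is octane.
An alcohol (–OH) is the principal characteristic group, giving the suffix -ol.
Number the chain so that numbering from this end puts the hydroxyl group at C-3 rather than C-6.
This places the hydroxyl at C-3; a fluoro group at C-4; an iodo group at C-6; a methyl group at C-6.
The substituents are ordered alphabetically, ignoring any di-/tri- multipliers.
Putting it together: 4-fluoro-6-iodo-6-methyloctan-3-ol.

4-fluoro-6-iodo-6-methyloctan-3-ol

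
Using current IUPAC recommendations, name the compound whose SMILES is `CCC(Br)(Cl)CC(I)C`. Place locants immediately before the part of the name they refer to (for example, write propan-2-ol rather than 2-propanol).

The parent chain contains 6 carbons (hexane).
The numbering direction is chosen so that the substituent locant set {2,4,4} is lower than {3,3,5} at the first point of difference.
This places a bromo group at C-4; a chloro group at C-4; an iodo group at C-2.
Prefixes are listed alphabetically: bromo, chloro, iodo.
The name is 4-bromo-4-chloro-2-iodohexane.

4-bromo-4-chloro-2-iodohexane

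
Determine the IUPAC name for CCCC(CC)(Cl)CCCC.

The longest carbon chain is 8 atoms: the parent is octane.
The numbering direction is chosen so that the substituent locant set {4,4} is lower than {5,5} at the first point of difference.
That gives a chloro group at C-4; an ethyl group at C-4.
Prefixes are listed alphabetically: chloro, ethyl.
Putting it together: 4-chloro-4-ethyloctane.

4-chloro-4-ethyloctane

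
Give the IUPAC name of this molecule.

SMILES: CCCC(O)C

The longest carbon chain that includes the –OH group has 5 carbons, so the parent hydride is pentane.
An alcohol (–OH) is the principal characteristic group, giving the suffix -ol.
The numbering direction is chosen so that numbering from this end puts the hydroxyl group at C-2 rather than C-4.
This places the hydroxyl at C-2.
Putting it together: pentan-2-ol.

pentan-2-ol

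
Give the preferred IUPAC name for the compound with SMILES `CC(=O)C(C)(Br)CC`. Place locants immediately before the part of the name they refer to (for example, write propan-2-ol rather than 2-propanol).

3-bromo-3-methylpentan-2-one

The longest chain bearing the carbonyl is 5 carbons long (pentane).
The principal characteristic group is a ketone (C=O on an internal carbon), named with the suffix -one.
The numbering direction is chosen so that numbering from this end puts the carbonyl group at C-2 rather than C-4.
With this numbering: the carbonyl at C-2; a bromo group at C-3; a methyl group at C-3.
The substituents are ordered alphabetically, ignoring any di-/tri- multipliers.
Putting it together: 3-bromo-3-methylpentan-2-one.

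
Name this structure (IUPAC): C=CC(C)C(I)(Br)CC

The longest carbon chain that includes the multiple bond has 6 carbons, so the parent hydride is hexane.
A C=C double bond in the chain gives the infix -ene-.
Number the chain so that numbering from this end puts the double bond at C-1 rather than C-5.
With this numbering: the double bond between C-1 and C-2; a bromo group at C-4; an iodo group at C-4; a methyl group at C-3.
The substituents are ordered alphabetically, ignoring any di-/tri- multipliers.
Assembling the pieces gives 4-bromo-4-iodo-3-methylhex-1-ene.

4-bromo-4-iodo-3-methylhex-1-ene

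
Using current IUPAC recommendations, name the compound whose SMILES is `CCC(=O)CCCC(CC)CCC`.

The longest carbon chain that includes the carbonyl has 10 carbons, so the parent hydride is decane.
A ketone (C=O on an internal carbon) is the principal characteristic group, giving the suffix -one.
Number the chain so that numbering from this end puts the carbonyl group at C-3 rather than C-8.
That gives the carbonyl at C-3; an ethyl group at C-7.
Assembling the pieces gives 7-ethyldecan-3-one.

7-ethyldecan-3-one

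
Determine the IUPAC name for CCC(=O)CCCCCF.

8-fluorooctan-3-one

Counting along the main chain through the carbonyl gives 8 carbons: the parent is octane.
The highest-priority functional group is a ketone (C=O on an internal carbon), so the name ends in -one.
Number the chain so that numbering from this end puts the carbonyl group at C-3 rather than C-6.
With this numbering: the carbonyl at C-3; a fluoro group at C-8.
Assembling the pieces gives 8-fluorooctan-3-one.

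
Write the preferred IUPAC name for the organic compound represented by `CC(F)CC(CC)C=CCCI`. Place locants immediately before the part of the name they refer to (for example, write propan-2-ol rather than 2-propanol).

The longest carbon chain that includes the multiple bond has 8 carbons, so the parent hydride is octane.
There is one C=C double bond, indicated by the ending -ene.
Choose the numbering such that numbering from this end puts the double bond at C-3 rather than C-5.
This places the double bond between C-3 and C-4; an ethyl group at C-5; a fluoro group at C-7; an iodo group at C-1.
The substituents are ordered alphabetically, ignoring any di-/tri- multipliers.
Putting it together: 5-ethyl-7-fluoro-1-iodooct-3-ene.

5-ethyl-7-fluoro-1-iodooct-3-ene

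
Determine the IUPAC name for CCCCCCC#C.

The longest chain bearing the multiple bond is 8 carbons long (octane).
A C≡C triple bond in the chain gives the infix -yne-.
Number the chain so that numbering from this end puts the triple bond at C-1 rather than C-7.
With this numbering: the triple bond between C-1 and C-2.
Assembling the pieces gives oct-1-yne.

oct-1-yne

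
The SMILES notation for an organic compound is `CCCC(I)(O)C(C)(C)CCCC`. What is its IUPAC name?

4-iodo-5,5-dimethylnonan-4-ol

The longest chain bearing the –OH group is 9 carbons long (nonane).
The highest-priority functional group is an alcohol (–OH), so the name ends in -ol.
Choose the numbering such that numbering from this end puts the hydroxyl group at C-4 rather than C-6.
With this numbering: the hydroxyl at C-4; an iodo group at C-4; two methyl groups at C-5.
Prefixes are listed alphabetically: iodo, methyl.
Putting it together: 4-iodo-5,5-dimethylnonan-4-ol.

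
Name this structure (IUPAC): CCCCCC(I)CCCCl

The longest carbon chain is 9 atoms: the parent is nonane.
Number the chain so that the substituent locant set {1,4} is lower than {6,9} at the first point of difference.
With this numbering: a chloro group at C-1; an iodo group at C-4.
The substituents are ordered alphabetically, ignoring any di-/tri- multipliers.
The name is 1-chloro-4-iodononane.

1-chloro-4-iodononane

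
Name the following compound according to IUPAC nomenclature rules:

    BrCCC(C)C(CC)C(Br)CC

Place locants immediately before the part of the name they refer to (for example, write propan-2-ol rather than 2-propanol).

1,5-dibromo-4-ethyl-3-methylheptane

The longest carbon chain is 7 atoms: the parent is heptane.
Choose the numbering such that the substituent locant set {1,3,4,5} is lower than {3,4,5,7} at the first point of difference.
That gives bromo groups at C-1 and C-5; an ethyl group at C-4; a methyl group at C-3.
Prefixes are listed alphabetically: bromo, ethyl, methyl.
Putting it together: 1,5-dibromo-4-ethyl-3-methylheptane.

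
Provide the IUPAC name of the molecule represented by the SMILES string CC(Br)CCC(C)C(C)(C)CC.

The parent chain contains 8 carbons (octane).
The numbering direction is chosen so that the substituent locant set {2,5,6,6} is lower than {3,3,4,7} at the first point of difference.
This places a bromo group at C-2; methyl groups at C-5 and C-6 (×2).
The substituents are ordered alphabetically, ignoring any di-/tri- multipliers.
The name is 2-bromo-5,6,6-trimethyloctane.

2-bromo-5,6,6-trimethyloctane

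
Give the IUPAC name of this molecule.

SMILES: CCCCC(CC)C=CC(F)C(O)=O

5-ethyl-2-fluoronon-3-enoic acid

The longest carbon chain that includes the –COOH group and the multiple bond has 9 carbons, so the parent hydride is nonane.
A carboxylic acid (terminal –COOH) is the principal characteristic group, giving the suffix -oic acid.
There is one C=C double bond, indicated by the ending -ene.
Number the chain so that the carboxylic acid carbon is C-1 by definition.
That gives the double bond between C-3 and C-4; an ethyl group at C-5; a fluoro group at C-2.
Prefixes are listed alphabetically: ethyl, fluoro.
Assembling the pieces gives 5-ethyl-2-fluoronon-3-enoic acid.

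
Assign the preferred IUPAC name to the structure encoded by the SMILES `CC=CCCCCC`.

oct-2-ene

The longest chain bearing the multiple bond is 8 carbons long (octane).
There is one C=C double bond, indicated by the ending -ene.
Number the chain so that numbering from this end puts the double bond at C-2 rather than C-6.
With this numbering: the double bond between C-2 and C-3.
Assembling the pieces gives oct-2-ene.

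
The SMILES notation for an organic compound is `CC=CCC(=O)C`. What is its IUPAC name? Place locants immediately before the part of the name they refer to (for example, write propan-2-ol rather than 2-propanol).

hex-4-en-2-one

Counting along the main chain through the carbonyl and the multiple bond gives 6 carbons: the parent is hexane.
A ketone (C=O on an internal carbon) is the principal characteristic group, giving the suffix -one.
There is one C=C double bond, indicated by the ending -ene.
Choose the numbering such that numbering from this end puts the carbonyl group at C-2 rather than C-5.
With this numbering: the carbonyl at C-2; the double bond between C-4 and C-5.
Assembling the pieces gives hex-4-en-2-one.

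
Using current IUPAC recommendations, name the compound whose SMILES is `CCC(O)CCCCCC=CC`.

undec-9-en-3-ol

The longest carbon chain that includes the –OH group and the multiple bond has 11 carbons, so the parent hydride is undecane.
The principal characteristic group is an alcohol (–OH), named with the suffix -ol.
There is one C=C double bond, indicated by the ending -ene.
Choose the numbering such that numbering from this end puts the hydroxyl group at C-3 rather than C-9.
With this numbering: the hydroxyl at C-3; the double bond between C-9 and C-10.
The name is undec-9-en-3-ol.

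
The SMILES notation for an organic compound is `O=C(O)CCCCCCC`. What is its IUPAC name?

octanoic acid

Counting along the main chain through the –COOH group gives 8 carbons: the parent is octane.
The highest-priority functional group is a carboxylic acid (terminal –COOH), so the name ends in -oic acid.
The numbering direction is chosen so that the carboxylic acid carbon is C-1 by definition.
The name is octanoic acid.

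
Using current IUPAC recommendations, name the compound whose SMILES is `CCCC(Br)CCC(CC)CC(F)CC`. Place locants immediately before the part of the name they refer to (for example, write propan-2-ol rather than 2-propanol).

The parent chain contains 11 carbons (undecane).
The numbering direction is chosen so that the substituent locant set {3,5,8} is lower than {4,7,9} at the first point of difference.
That gives a bromo group at C-8; an ethyl group at C-5; a fluoro group at C-3.
Prefixes are listed alphabetically: bromo, ethyl, fluoro.
The name is 8-bromo-5-ethyl-3-fluoroundecane.

8-bromo-5-ethyl-3-fluoroundecane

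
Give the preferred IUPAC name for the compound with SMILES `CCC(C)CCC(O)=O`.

The longest carbon chain that includes the –COOH group has 6 carbons, so the parent hydride is hexane.
The highest-priority functional group is a carboxylic acid (terminal –COOH), so the name ends in -oic acid.
Number the chain so that the carboxylic acid carbon is C-1 by definition.
This places a methyl group at C-4.
Putting it together: 4-methylhexanoic acid.

4-methylhexanoic acid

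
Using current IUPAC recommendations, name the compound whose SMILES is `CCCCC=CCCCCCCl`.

The longest carbon chain that includes the multiple bond has 11 carbons, so the parent hydride is undecane.
The chain contains a C=C double bond, so the unsaturation ending is -ene.
Choose the numbering such that numbering from this end puts the double bond at C-5 rather than C-6.
With this numbering: the double bond between C-5 and C-6; a chloro group at C-11.
Assembling the pieces gives 11-chloroundec-5-ene.

11-chloroundec-5-ene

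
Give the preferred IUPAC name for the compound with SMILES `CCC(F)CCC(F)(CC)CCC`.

6-ethyl-3,6-difluorononane

The longest carbon chain is 9 atoms: the parent is nonane.
The numbering direction is chosen so that the substituent locant set {3,6,6} is lower than {4,4,7} at the first point of difference.
This places an ethyl group at C-6; fluoro groups at C-3 and C-6.
Prefixes are listed alphabetically: ethyl, fluoro.
Putting it together: 6-ethyl-3,6-difluorononane.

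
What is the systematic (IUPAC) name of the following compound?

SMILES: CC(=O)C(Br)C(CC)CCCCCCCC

3-bromo-4-ethyldodecan-2-one

The longest carbon chain that includes the carbonyl has 12 carbons, so the parent hydride is dodecane.
A ketone (C=O on an internal carbon) is the principal characteristic group, giving the suffix -one.
Choose the numbering such that numbering from this end puts the carbonyl group at C-2 rather than C-11.
With this numbering: the carbonyl at C-2; a bromo group at C-3; an ethyl group at C-4.
Prefixes are listed alphabetically: bromo, ethyl.
Assembling the pieces gives 3-bromo-4-ethyldodecan-2-one.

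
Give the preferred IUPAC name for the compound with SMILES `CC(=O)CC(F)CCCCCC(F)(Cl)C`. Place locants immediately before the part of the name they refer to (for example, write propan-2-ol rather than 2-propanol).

Counting along the main chain through the carbonyl gives 11 carbons: the parent is undecane.
The principal characteristic group is a ketone (C=O on an internal carbon), named with the suffix -one.
Choose the numbering such that numbering from this end puts the carbonyl group at C-2 rather than C-10.
That gives the carbonyl at C-2; a chloro group at C-10; fluoro groups at C-4 and C-10.
Substituent prefixes are cited in alphabetical order (multiplying prefixes like di-/tri- are ignored for ordering).
The name is 10-chloro-4,10-difluoroundecan-2-one.

10-chloro-4,10-difluoroundecan-2-one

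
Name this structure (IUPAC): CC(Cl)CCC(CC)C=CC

The longest carbon chain that includes the multiple bond has 8 carbons, so the parent hydride is octane.
A C=C double bond in the chain gives the infix -ene-.
Number the chain so that numbering from this end puts the double bond at C-2 rather than C-6.
This places the double bond between C-2 and C-3; a chloro group at C-7; an ethyl group at C-4.
Prefixes are listed alphabetically: chloro, ethyl.
The name is 7-chloro-4-ethyloct-2-ene.

7-chloro-4-ethyloct-2-ene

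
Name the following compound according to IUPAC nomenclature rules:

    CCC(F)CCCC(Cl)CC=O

3-chloro-7-fluorononanal

The longest carbon chain that includes the –CHO group has 9 carbons, so the parent hydride is nonane.
The highest-priority functional group is an aldehyde (terminal –CHO), so the name ends in -al.
Choose the numbering such that the aldehyde carbon is C-1 by definition.
This places a chloro group at C-3; a fluoro group at C-7.
The substituents are ordered alphabetically, ignoring any di-/tri- multipliers.
The name is 3-chloro-7-fluorononanal.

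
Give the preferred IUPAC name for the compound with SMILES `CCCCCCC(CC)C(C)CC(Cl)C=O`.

2-chloro-5-ethyl-4-methylundecanal

The longest carbon chain that includes the –CHO group has 11 carbons, so the parent hydride is undecane.
The principal characteristic group is an aldehyde (terminal –CHO), named with the suffix -al.
Number the chain so that the aldehyde carbon is C-1 by definition.
This places a chloro group at C-2; an ethyl group at C-5; a methyl group at C-4.
The substituents are ordered alphabetically, ignoring any di-/tri- multipliers.
The name is 2-chloro-5-ethyl-4-methylundecanal.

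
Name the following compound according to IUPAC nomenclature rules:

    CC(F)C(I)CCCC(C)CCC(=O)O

9-fluoro-8-iodo-4-methyldecanoic acid

The longest carbon chain that includes the –COOH group has 10 carbons, so the parent hydride is decane.
The principal characteristic group is a carboxylic acid (terminal –COOH), named with the suffix -oic acid.
Choose the numbering such that the carboxylic acid carbon is C-1 by definition.
This places a fluoro group at C-9; an iodo group at C-8; a methyl group at C-4.
The substituents are ordered alphabetically, ignoring any di-/tri- multipliers.
Assembling the pieces gives 9-fluoro-8-iodo-4-methyldecanoic acid.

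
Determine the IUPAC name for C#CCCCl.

4-chlorobut-1-yne

Counting along the main chain through the multiple bond gives 4 carbons: the parent is butane.
There is one C≡C triple bond, indicated by the ending -yne.
The numbering direction is chosen so that numbering from this end puts the triple bond at C-1 rather than C-3.
That gives the triple bond between C-1 and C-2; a chloro group at C-4.
Putting it together: 4-chlorobut-1-yne.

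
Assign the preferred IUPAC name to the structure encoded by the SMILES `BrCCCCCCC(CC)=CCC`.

10-bromo-4-ethyldec-3-ene

The longest carbon chain that includes the multiple bond has 10 carbons, so the parent hydride is decane.
A C=C double bond in the chain gives the infix -ene-.
The numbering direction is chosen so that numbering from this end puts the double bond at C-3 rather than C-7.
With this numbering: the double bond between C-3 and C-4; a bromo group at C-10; an ethyl group at C-4.
Prefixes are listed alphabetically: bromo, ethyl.
The name is 10-bromo-4-ethyldec-3-ene.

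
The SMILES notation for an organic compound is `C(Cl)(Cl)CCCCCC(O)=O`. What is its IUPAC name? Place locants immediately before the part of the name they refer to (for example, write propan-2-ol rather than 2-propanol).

The longest chain bearing the –COOH group is 7 carbons long (heptane).
A carboxylic acid (terminal –COOH) is the principal characteristic group, giving the suffix -oic acid.
The numbering direction is chosen so that the carboxylic acid carbon is C-1 by definition.
That gives two chloro groups at C-7.
Assembling the pieces gives 7,7-dichloroheptanoic acid.

7,7-dichloroheptanoic acid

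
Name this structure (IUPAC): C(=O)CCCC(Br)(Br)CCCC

Counting along the main chain through the –CHO group gives 9 carbons: the parent is nonane.
An aldehyde (terminal –CHO) is the principal characteristic group, giving the suffix -al.
Number the chain so that the aldehyde carbon is C-1 by definition.
That gives two bromo groups at C-5.
Putting it together: 5,5-dibromononanal.

5,5-dibromononanal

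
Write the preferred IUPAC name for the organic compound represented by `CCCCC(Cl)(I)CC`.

The longest continuous carbon chain has 7 atoms, so the parent hydride is heptane.
The numbering direction is chosen so that the substituent locant set {3,3} is lower than {5,5} at the first point of difference.
This places a chloro group at C-3; an iodo group at C-3.
The substituents are ordered alphabetically, ignoring any di-/tri- multipliers.
Putting it together: 3-chloro-3-iodoheptane.

3-chloro-3-iodoheptane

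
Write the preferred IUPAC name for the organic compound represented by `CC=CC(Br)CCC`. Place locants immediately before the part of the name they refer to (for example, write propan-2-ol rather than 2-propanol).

4-bromohept-2-ene

The longest carbon chain that includes the multiple bond has 7 carbons, so the parent hydride is heptane.
There is one C=C double bond, indicated by the ending -ene.
Choose the numbering such that numbering from this end puts the double bond at C-2 rather than C-5.
With this numbering: the double bond between C-2 and C-3; a bromo group at C-4.
Assembling the pieces gives 4-bromohept-2-ene.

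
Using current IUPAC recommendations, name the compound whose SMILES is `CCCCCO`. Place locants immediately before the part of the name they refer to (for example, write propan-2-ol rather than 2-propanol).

pentan-1-ol

Counting along the main chain through the –OH group gives 5 carbons: the parent is pentane.
The principal characteristic group is an alcohol (–OH), named with the suffix -ol.
Choose the numbering such that numbering from this end puts the hydroxyl group at C-1 rather than C-5.
That gives the hydroxyl at C-1.
Assembling the pieces gives pentan-1-ol.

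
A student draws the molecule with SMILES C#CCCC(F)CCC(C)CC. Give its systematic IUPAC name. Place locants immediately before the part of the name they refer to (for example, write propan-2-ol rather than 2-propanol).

The longest chain bearing the multiple bond is 10 carbons long (decane).
The chain contains a C≡C triple bond, so the unsaturation ending is -yne.
Number the chain so that numbering from this end puts the triple bond at C-1 rather than C-9.
With this numbering: the triple bond between C-1 and C-2; a fluoro group at C-5; a methyl group at C-8.
Substituent prefixes are cited in alphabetical order (multiplying prefixes like di-/tri- are ignored for ordering).
The name is 5-fluoro-8-methyldec-1-yne.

5-fluoro-8-methyldec-1-yne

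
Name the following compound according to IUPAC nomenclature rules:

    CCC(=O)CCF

The longest chain bearing the carbonyl is 5 carbons long (pentane).
The highest-priority functional group is a ketone (C=O on an internal carbon), so the name ends in -one.
Choose the numbering such that the substituent locant set {1} is lower than {5} at the first point of difference.
With this numbering: the carbonyl at C-3; a fluoro group at C-1.
Putting it together: 1-fluoropentan-3-one.

1-fluoropentan-3-one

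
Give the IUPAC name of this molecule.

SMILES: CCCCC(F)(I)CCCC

5-fluoro-5-iodononane

The longest continuous carbon chain has 9 atoms, so the parent hydride is nonane.
The molecule is symmetric, so either numbering direction gives the same locants.
With this numbering: a fluoro group at C-5; an iodo group at C-5.
Prefixes are listed alphabetically: fluoro, iodo.
The name is 5-fluoro-5-iodononane.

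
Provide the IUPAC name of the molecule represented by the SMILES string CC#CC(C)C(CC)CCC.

The longest carbon chain that includes the multiple bond has 8 carbons, so the parent hydride is octane.
A C≡C triple bond in the chain gives the infix -yne-.
Choose the numbering such that numbering from this end puts the triple bond at C-2 rather than C-6.
With this numbering: the triple bond between C-2 and C-3; an ethyl group at C-5; a methyl group at C-4.
Substituent prefixes are cited in alphabetical order (multiplying prefixes like di-/tri- are ignored for ordering).
The name is 5-ethyl-4-methyloct-2-yne.

5-ethyl-4-methyloct-2-yne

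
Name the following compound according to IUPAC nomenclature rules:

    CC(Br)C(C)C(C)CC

2-bromo-3,4-dimethylhexane

The longest carbon chain is 6 atoms: the parent is hexane.
The numbering direction is chosen so that the substituent locant set {2,3,4} is lower than {3,4,5} at the first point of difference.
With this numbering: a bromo group at C-2; methyl groups at C-3 and C-4.
The substituents are ordered alphabetically, ignoring any di-/tri- multipliers.
Putting it together: 2-bromo-3,4-dimethylhexane.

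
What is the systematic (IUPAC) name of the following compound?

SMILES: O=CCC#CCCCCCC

Counting along the main chain through the –CHO group and the multiple bond gives 10 carbons: the parent is decane.
An aldehyde (terminal –CHO) is the principal characteristic group, giving the suffix -al.
A C≡C triple bond in the chain gives the infix -yne-.
Choose the numbering such that the aldehyde carbon is C-1 by definition.
That gives the triple bond between C-3 and C-4.
Putting it together: dec-3-ynal.

dec-3-ynal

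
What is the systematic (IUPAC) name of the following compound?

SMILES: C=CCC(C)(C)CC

The longest chain bearing the multiple bond is 6 carbons long (hexane).
The chain contains a C=C double bond, so the unsaturation ending is -ene.
Number the chain so that numbering from this end puts the double bond at C-1 rather than C-5.
This places the double bond between C-1 and C-2; two methyl groups at C-4.
The name is 4,4-dimethylhex-1-ene.

4,4-dimethylhex-1-ene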